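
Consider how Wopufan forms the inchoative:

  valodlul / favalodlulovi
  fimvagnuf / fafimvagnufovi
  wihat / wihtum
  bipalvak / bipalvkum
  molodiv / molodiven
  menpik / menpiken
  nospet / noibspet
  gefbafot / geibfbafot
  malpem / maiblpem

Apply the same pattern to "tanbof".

bipalvak and menpik both end in -k yet inflect differently (bipalvkum, menpiken), so the final letter is not what conditions the rule; the last vowel is.
"tanbof" has last vowel 'o'. The one such stem in the data (gefbafot → geibfbafot) inserts -ib- after the first vowel (as do nospet, malpem), so the same rule applies.
The other patterns: stems whose last vowel is 'u' add fa- … -ovi around the stem; stems whose last vowel is 'a' delete the last vowel and add -um; stems whose last vowel is 'i' add -en.
So tanbof → taibnbof.

taibnbof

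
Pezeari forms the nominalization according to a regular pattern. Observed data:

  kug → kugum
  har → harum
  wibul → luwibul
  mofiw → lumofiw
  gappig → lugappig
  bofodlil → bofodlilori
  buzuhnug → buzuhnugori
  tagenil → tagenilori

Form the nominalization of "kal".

kalum

kug and gappig both end in -g yet inflect differently (kugum, lugappig), so the final letter is not what conditions the rule; the number of vowels is.
"kal" has 1 vowel. The stems with 1 vowel (kug → kugum, har → harum) add -um.
The other patterns: stems with 2 vowels add the prefix lu-; stems with 3 vowels add -ori.
So kal → kalum.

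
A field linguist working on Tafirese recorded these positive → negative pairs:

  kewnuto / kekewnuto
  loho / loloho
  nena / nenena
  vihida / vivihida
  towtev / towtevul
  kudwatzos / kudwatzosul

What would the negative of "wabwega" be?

wawabwega

kewnuto and kudwatzos both have last vowel 'o' yet inflect differently (kekewnuto, kudwatzosul), so the last vowel is not what conditions the rule; whether the stem ends in a vowel or a consonant is.
"wabwega" ends in a vowel. The stems ending in a vowel (kewnuto → kekewnuto, loho → loloho, nena → nenena) repeat the first consonant+vowel as a prefix.
The other pattern: stems ending in a consonant add -ul.
So wabwega → wawabwega.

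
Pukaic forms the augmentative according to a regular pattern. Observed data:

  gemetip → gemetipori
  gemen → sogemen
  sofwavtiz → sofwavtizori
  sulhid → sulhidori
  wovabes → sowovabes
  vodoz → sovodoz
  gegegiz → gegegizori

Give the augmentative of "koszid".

sofwavtiz and vodoz both end in -z yet inflect differently (sofwavtizori, sovodoz), so the final letter is not what conditions the rule; the last vowel is.
"koszid" has last vowel 'i'. The stems whose last vowel is 'i' (gemetip → gemetipori, sulhid → sulhidori, sofwavtiz → sofwavtizori) add -ori.
The other pattern: stems whose last vowel is 'e' or 'o' add the prefix so-.
So koszid → koszidori.

koszidori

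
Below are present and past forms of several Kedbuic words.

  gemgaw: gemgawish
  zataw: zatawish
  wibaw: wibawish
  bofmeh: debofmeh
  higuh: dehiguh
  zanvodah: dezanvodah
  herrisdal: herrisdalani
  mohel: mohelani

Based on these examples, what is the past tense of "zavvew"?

zavvewish

gemgaw and zanvodah both have last vowel 'a' yet inflect differently (gemgawish, dezanvodah), so the last vowel is not what conditions the rule; the final letter is.
"zavvew" ends in -w. The stems ending in -w (gemgaw → gemgawish, zataw → zatawish, wibaw → wibawish) add -ish.
The other patterns: stems ending in -h add the prefix de-; stems ending in -l add -ani.
So zavvew → zavvewish.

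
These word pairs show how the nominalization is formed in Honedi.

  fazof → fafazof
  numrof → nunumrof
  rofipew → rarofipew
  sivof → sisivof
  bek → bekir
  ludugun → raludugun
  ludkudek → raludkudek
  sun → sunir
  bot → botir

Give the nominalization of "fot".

fotir

bek and ludkudek both end in -k yet inflect differently (bekir, raludkudek), so the final letter is not what conditions the rule; the number of vowels is.
"fot" has 1 vowel. The stems with 1 vowel (bot → botir, bek → bekir, sun → sunir) add -ir.
The other patterns: stems with 2 vowels repeat the first consonant+vowel as a prefix; stems with 3 vowels add the prefix ra-.
So fot → fotir.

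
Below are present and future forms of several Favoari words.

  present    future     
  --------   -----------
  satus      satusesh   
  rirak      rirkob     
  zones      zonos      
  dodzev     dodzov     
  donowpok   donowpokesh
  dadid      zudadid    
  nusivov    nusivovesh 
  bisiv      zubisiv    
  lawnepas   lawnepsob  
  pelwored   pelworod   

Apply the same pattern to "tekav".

tekvob

bisiv and nusivov both end in -v yet inflect differently (zubisiv, nusivovesh), so the final letter is not what conditions the rule; the last vowel is.
"tekav" has last vowel 'a'. The stems whose last vowel is 'a' (lawnepas → lawnepsob, rirak → rirkob) delete the last vowel and add -ob.
The other patterns: stems whose last vowel is 'i' add the prefix zu-; stems whose last vowel is 'o' or 'u' add -esh; stems whose last vowel is 'e' change the last vowel to 'o'.
So tekav → tekvob.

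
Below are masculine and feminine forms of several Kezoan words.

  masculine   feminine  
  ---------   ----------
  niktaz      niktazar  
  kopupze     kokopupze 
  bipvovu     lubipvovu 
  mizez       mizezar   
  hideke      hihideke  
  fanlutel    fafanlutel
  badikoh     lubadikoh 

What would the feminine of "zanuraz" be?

zanurazar

kopupze and mizez both have last vowel 'e' yet inflect differently (kokopupze, mizezar), so the last vowel is not what conditions the rule; the final letter is.
"zanuraz" ends in -z. The stems ending in -z (niktaz → niktazar, mizez → mizezar) add -ar.
The other patterns: stems ending in -e or -l repeat the first consonant+vowel as a prefix; stems ending in -h or -u add the prefix lu-.
So zanuraz → zanurazar.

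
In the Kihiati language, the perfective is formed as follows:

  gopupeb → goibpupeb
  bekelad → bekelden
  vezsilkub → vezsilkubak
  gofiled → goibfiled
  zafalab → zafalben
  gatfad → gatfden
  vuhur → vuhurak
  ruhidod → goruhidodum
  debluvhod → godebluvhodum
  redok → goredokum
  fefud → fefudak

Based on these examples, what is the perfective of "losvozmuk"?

losvozmukak

gopupeb and vezsilkub both end in -b yet inflect differently (goibpupeb, vezsilkubak), so the final letter is not what conditions the rule; the last vowel is.
"losvozmuk" has last vowel 'u'. The stems whose last vowel is 'u' (vezsilkub → vezsilkubak, fefud → fefudak, vuhur → vuhurak) add -ak.
The other patterns: stems whose last vowel is 'e' insert -ib- after the first vowel; stems whose last vowel is 'a' delete the last vowel and add -en; stems whose last vowel is 'o' add go- … -um around the stem.
So losvozmuk → losvozmukak.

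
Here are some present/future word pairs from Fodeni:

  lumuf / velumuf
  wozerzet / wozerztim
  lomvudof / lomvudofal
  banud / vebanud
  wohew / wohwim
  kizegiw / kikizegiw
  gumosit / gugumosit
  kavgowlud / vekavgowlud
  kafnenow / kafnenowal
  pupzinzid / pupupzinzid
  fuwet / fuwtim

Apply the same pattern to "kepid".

kekepid

wohew and kizegiw both end in -w yet inflect differently (wohwim, kikizegiw), so the final letter is not what conditions the rule; the last vowel is.
"kepid" has last vowel 'i'. The stems whose last vowel is 'i' (kizegiw → kikizegiw, gumosit → gugumosit, pupzinzid → pupupzinzid) repeat the first consonant+vowel as a prefix.
So kepid → kekepid.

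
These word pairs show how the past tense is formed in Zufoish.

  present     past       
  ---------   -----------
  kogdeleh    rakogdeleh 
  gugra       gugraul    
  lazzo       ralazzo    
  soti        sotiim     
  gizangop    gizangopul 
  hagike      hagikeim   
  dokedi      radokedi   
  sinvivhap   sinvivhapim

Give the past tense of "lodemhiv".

gizangop and sinvivhap both end in -p yet inflect differently (gizangopul, sinvivhapim), so the final letter is not what conditions the rule; the first letter is.
"lodemhiv" begins with l-. The one such stem in the data (lazzo → ralazzo) adds the prefix ra-, so the same rule applies.
So lodemhiv → ralodemhiv.

ralodemhiv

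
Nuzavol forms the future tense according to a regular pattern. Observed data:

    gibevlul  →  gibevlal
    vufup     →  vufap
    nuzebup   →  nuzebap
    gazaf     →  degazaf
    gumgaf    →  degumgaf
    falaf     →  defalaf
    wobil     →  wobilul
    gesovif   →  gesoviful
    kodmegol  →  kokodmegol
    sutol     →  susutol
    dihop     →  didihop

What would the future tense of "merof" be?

memerof

gibevlul and wobil both end in -l yet inflect differently (gibevlal, wobilul), so the final letter is not what conditions the rule; the last vowel is.
"merof" has last vowel 'o'. The stems whose last vowel is 'o' (kodmegol → kokodmegol, sutol → susutol, dihop → didihop) repeat the first consonant+vowel as a prefix.
The other patterns: stems whose last vowel is 'u' change the last vowel to 'a'; stems whose last vowel is 'a' add the prefix de-; stems whose last vowel is 'i' add -ul.
So merof → memerof.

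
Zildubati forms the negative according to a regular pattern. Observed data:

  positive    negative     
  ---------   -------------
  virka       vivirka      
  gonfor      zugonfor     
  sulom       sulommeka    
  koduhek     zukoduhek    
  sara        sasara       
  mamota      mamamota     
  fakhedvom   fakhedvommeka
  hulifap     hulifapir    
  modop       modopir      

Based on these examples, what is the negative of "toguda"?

totoguda

modop and fakhedvom both have last vowel 'o' yet inflect differently (modopir, fakhedvommeka), so the last vowel is not what conditions the rule; the final letter is.
"toguda" ends in -a. The stems ending in -a (sara → sasara, mamota → mamamota, virka → vivirka) repeat the first consonant+vowel as a prefix.
So toguda → totoguda.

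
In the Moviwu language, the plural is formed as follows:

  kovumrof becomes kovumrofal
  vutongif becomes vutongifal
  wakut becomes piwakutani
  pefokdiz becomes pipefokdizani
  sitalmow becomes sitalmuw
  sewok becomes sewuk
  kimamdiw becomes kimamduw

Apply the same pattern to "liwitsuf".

vutongif and pefokdiz both have last vowel 'i' yet inflect differently (vutongifal, pipefokdizani), so the last vowel is not what conditions the rule; the final letter is.
"liwitsuf" ends in -f. The stems ending in -f (kovumrof → kovumrofal, vutongif → vutongifal) add -al.
The other patterns: stems ending in -t or -z add pi- … -ani around the stem; stems ending in -k or -w change the last vowel to 'u'.
So liwitsuf → liwitsufal.

liwitsufal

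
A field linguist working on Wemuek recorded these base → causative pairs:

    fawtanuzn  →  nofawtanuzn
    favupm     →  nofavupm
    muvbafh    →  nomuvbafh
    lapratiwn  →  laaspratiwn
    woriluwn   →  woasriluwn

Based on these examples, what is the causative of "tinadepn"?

notinadepn

woriluwn and fawtanuzn both end in -n yet inflect differently (woasriluwn, nofawtanuzn), so the final letter is not what conditions the rule; the second-to-last letter is.
"tinadepn" has second-to-last letter 'p'. The one such stem in the data (favupm → nofavupm) adds the prefix no-, so the same rule applies.
The other pattern: stems whose second-to-last letter is 'w' insert -as- after the first vowel.
So tinadepn → notinadepn.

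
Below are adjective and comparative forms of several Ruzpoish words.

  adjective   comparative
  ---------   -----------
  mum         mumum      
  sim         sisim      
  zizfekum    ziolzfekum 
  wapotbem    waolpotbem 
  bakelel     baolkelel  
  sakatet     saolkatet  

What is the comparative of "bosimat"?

boolsimat

"bosimat" has 3 vowels. The stems with 3 vowels (zizfekum → ziolzfekum, wapotbem → waolpotbem, bakelel → baolkelel) insert -ol- after the first vowel.
So bosimat → boolsimat.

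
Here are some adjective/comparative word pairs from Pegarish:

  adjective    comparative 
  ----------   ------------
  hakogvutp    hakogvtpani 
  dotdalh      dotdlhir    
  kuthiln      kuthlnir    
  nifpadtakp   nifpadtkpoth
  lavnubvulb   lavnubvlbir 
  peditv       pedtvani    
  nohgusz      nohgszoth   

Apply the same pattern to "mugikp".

"mugikp" has second-to-last letter 'k'. The one such stem in the data (nifpadtakp → nifpadtkpoth) deletes the last vowel and adds -oth (as does nohgusz), so the same rule applies.
So mugikp → mugkpoth.

mugkpoth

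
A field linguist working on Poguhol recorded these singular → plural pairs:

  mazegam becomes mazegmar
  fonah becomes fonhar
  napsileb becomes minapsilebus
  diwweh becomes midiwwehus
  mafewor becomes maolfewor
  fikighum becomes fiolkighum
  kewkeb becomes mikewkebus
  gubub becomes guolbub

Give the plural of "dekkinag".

dekkingar

fonah and diwweh both end in -h yet inflect differently (fonhar, midiwwehus), so the final letter is not what conditions the rule; the last vowel is.
"dekkinag" has last vowel 'a'. The stems whose last vowel is 'a' (fonah → fonhar, mazegam → mazegmar) delete the last vowel and add -ar.
So dekkinag → dekkingar.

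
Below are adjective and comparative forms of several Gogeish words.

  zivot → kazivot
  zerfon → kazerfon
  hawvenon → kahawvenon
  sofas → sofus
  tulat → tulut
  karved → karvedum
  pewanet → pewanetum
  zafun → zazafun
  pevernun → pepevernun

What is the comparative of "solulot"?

zivot and tulat both end in -t yet inflect differently (kazivot, tulut), so the final letter is not what conditions the rule; the last vowel is.
"solulot" has last vowel 'o'. The stems whose last vowel is 'o' (zivot → kazivot, zerfon → kazerfon, hawvenon → kahawvenon) add the prefix ka-.
The other patterns: stems whose last vowel is 'a' change the last vowel to 'u'; stems whose last vowel is 'e' add -um; stems whose last vowel is 'u' repeat the first consonant+vowel as a prefix.
So solulot → kasolulot.

kasolulot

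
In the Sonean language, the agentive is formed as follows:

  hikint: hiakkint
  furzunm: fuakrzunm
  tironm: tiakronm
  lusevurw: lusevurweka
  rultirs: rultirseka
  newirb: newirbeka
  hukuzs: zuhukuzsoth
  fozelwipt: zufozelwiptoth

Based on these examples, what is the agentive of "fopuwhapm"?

zufopuwhapmoth

"fopuwhapm" has second-to-last letter 'p'. The one such stem in the data (fozelwipt → zufozelwiptoth) adds zu- … -oth around the stem, so the same rule applies.
So fopuwhapm → zufopuwhapmoth.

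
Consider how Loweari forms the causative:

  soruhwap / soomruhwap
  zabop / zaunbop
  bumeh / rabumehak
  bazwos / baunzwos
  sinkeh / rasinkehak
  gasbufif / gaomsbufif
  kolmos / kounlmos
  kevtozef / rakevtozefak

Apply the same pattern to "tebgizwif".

zabop and soruhwap both end in -p yet inflect differently (zaunbop, soomruhwap), so the final letter is not what conditions the rule; the last vowel is.
"tebgizwif" has last vowel 'i'. The one such stem in the data (gasbufif → gaomsbufif) inserts -om- after the first vowel (as does soruhwap), so the same rule applies.
So tebgizwif → teombgizwif.

teombgizwif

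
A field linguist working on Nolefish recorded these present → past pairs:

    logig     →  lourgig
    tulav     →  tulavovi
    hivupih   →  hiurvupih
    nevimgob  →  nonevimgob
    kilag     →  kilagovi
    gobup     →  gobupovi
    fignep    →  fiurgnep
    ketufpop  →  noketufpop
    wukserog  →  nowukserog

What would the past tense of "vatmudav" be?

vatmudavovi

ketufpop and fignep both end in -p yet inflect differently (noketufpop, fiurgnep), so the final letter is not what conditions the rule; the last vowel is.
"vatmudav" has last vowel 'a'. The stems whose last vowel is 'a' (kilag → kilagovi, tulav → tulavovi) add -ovi.
The other patterns: stems whose last vowel is 'o' add the prefix no-; stems whose last vowel is 'e' or 'i' insert -ur- after the first vowel.
So vatmudav → vatmudavovi.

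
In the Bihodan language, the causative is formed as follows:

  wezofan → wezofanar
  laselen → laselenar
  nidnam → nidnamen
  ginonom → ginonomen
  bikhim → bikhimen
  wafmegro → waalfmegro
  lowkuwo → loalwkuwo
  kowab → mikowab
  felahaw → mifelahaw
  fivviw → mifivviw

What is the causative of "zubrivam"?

zubrivamen

wezofan and nidnam both have last vowel 'a' yet inflect differently (wezofanar, nidnamen), so the last vowel is not what conditions the rule; the final letter is.
"zubrivam" ends in -m. The stems ending in -m (nidnam → nidnamen, ginonom → ginonomen, bikhim → bikhimen) add -en.
So zubrivam → zubrivamen.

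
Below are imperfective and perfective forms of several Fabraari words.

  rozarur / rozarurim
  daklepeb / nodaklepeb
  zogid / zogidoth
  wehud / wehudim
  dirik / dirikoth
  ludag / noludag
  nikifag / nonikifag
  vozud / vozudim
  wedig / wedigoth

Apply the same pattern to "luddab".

noluddab

"luddab" has last vowel 'a'. The stems whose last vowel is 'a' (ludag → noludag, nikifag → nonikifag) add the prefix no-.
The other patterns: stems whose last vowel is 'u' add -im; stems whose last vowel is 'i' add -oth.
So luddab → noluddab.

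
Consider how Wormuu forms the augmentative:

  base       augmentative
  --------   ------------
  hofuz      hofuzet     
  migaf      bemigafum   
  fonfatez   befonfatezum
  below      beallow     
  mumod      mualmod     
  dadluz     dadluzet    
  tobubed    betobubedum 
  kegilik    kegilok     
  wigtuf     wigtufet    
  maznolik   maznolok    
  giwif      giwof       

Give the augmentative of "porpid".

porpod

wigtuf and giwif both end in -f yet inflect differently (wigtufet, giwof), so the final letter is not what conditions the rule; the last vowel is.
"porpid" has last vowel 'i'. The stems whose last vowel is 'i' (kegilik → kegilok, maznolik → maznolok, giwif → giwof) change the last vowel to 'o'.
The other patterns: stems whose last vowel is 'u' add -et; stems whose last vowel is 'o' insert -al- after the first vowel; stems whose last vowel is 'a' or 'e' add be- … -um around the stem.
So porpid → porpod.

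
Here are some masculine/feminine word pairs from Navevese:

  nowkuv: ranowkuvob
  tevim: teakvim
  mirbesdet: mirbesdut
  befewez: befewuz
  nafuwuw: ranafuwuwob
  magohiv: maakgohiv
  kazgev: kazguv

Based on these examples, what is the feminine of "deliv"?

nowkuv and kazgev both end in -v yet inflect differently (ranowkuvob, kazguv), so the final letter is not what conditions the rule; the last vowel is.
"deliv" has last vowel 'i'. The stems whose last vowel is 'i' (tevim → teakvim, magohiv → maakgohiv) insert -ak- after the first vowel.
So deliv → deakliv.

deakliv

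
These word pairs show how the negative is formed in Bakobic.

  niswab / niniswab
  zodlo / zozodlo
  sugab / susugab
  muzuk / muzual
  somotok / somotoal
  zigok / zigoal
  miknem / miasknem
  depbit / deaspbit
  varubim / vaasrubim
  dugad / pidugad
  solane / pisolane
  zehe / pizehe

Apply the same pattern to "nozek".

zodlo and somotok both have last vowel 'o' yet inflect differently (zozodlo, somotoal), so the last vowel is not what conditions the rule; the final letter is.
"nozek" ends in -k. The stems ending in -k (muzuk → muzual, somotok → somotoal, zigok → zigoal) drop the final letter and add -al.
The other patterns: stems ending in -b or -o repeat the first consonant+vowel as a prefix; stems ending in -m or -t insert -as- after the first vowel; stems ending in -d or -e add the prefix pi-.
So nozek → nozeal.

nozeal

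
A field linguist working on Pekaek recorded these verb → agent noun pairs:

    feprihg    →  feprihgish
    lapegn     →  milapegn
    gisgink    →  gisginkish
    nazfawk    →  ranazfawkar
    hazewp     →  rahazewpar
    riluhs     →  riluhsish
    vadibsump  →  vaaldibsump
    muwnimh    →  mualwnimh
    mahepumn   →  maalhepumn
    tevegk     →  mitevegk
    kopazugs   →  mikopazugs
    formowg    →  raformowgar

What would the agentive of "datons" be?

datonsish

"datons" has second-to-last letter 'n'. The one such stem in the data (gisgink → gisginkish) adds -ish, so the same rule applies.
The other patterns: stems whose second-to-last letter is 'g' add the prefix mi-; stems whose second-to-last letter is 'w' add ra- … -ar around the stem; stems whose second-to-last letter is 'm' insert -al- after the first vowel.
So datons → datonsish.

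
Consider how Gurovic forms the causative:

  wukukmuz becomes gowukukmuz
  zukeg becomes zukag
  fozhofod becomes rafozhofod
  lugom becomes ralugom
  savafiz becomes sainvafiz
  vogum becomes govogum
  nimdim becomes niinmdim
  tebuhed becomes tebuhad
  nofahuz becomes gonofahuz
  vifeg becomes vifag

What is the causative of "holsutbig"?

hoinlsutbig

vogum and nimdim both end in -m yet inflect differently (govogum, niinmdim), so the final letter is not what conditions the rule; the last vowel is.
"holsutbig" has last vowel 'i'. The stems whose last vowel is 'i' (nimdim → niinmdim, savafiz → sainvafiz) insert -in- after the first vowel.
So holsutbig → hoinlsutbig.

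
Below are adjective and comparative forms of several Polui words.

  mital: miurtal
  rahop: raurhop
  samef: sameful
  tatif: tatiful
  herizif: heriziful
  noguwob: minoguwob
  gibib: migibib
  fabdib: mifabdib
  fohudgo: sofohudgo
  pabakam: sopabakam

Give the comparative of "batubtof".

"batubtof" ends in -f. The stems ending in -f (samef → sameful, tatif → tatiful, herizif → heriziful) add -ul.
The other patterns: stems ending in -l or -p insert -ur- after the first vowel; stems ending in -b add the prefix mi-; stems ending in -m or -o add the prefix so-.
So batubtof → batubtoful.

batubtoful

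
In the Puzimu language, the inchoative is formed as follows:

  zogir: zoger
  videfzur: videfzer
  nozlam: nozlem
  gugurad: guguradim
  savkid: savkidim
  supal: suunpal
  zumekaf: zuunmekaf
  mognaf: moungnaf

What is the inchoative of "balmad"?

nozlam and gugurad both have last vowel 'a' yet inflect differently (nozlem, guguradim), so the last vowel is not what conditions the rule; the final letter is.
"balmad" ends in -d. The stems ending in -d (gugurad → guguradim, savkid → savkidim) add -im.
So balmad → balmadim.

balmadim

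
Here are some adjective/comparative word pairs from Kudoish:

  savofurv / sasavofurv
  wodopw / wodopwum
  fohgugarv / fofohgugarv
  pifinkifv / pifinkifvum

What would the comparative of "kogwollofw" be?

kogwollofwum

"kogwollofw" has second-to-last letter 'f'. The one such stem in the data (pifinkifv → pifinkifvum) adds -um, so the same rule applies.
So kogwollofw → kogwollofwum.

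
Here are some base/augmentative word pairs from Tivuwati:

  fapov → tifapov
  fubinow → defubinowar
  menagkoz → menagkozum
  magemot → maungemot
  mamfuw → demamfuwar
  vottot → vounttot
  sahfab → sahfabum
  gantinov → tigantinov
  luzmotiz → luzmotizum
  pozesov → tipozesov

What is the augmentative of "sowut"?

magemot and fapov both have last vowel 'o' yet inflect differently (maungemot, tifapov), so the last vowel is not what conditions the rule; the final letter is.
"sowut" ends in -t. The stems ending in -t (magemot → maungemot, vottot → vounttot) insert -un- after the first vowel.
The other patterns: stems ending in -v add the prefix ti-; stems ending in -b or -z add -um; stems ending in -w add de- … -ar around the stem.
So sowut → sounwut.

sounwut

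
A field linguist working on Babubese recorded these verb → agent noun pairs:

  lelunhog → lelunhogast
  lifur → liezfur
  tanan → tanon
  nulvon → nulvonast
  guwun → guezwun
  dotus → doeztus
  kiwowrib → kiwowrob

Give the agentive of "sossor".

nulvon and guwun both end in -n yet inflect differently (nulvonast, guezwun), so the final letter is not what conditions the rule; the last vowel is.
"sossor" has last vowel 'o'. The stems whose last vowel is 'o' (lelunhog → lelunhogast, nulvon → nulvonast) add -ast.
So sossor → sossorast.

sossorast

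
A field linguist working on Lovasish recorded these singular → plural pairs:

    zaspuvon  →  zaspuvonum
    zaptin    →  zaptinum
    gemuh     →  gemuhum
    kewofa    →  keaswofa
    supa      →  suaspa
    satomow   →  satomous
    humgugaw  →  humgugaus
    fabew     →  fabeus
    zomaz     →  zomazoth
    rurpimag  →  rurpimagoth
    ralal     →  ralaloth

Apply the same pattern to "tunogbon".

zaspuvon and satomow both have last vowel 'o' yet inflect differently (zaspuvonum, satomous), so the last vowel is not what conditions the rule; the final letter is.
"tunogbon" ends in -n. The stems ending in -n (zaspuvon → zaspuvonum, zaptin → zaptinum) add -um.
So tunogbon → tunogbonum.

tunogbonum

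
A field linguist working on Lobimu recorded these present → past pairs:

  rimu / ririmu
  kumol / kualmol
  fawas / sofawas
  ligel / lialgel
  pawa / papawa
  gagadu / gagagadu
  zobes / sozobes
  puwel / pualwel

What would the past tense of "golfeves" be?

ligel and zobes both have last vowel 'e' yet inflect differently (lialgel, sozobes), so the last vowel is not what conditions the rule; the final letter is.
"golfeves" ends in -s. The stems ending in -s (fawas → sofawas, zobes → sozobes) add the prefix so-.
The other patterns: stems ending in -l insert -al- after the first vowel; stems ending in -a or -u repeat the first consonant+vowel as a prefix.
So golfeves → sogolfeves.

sogolfeves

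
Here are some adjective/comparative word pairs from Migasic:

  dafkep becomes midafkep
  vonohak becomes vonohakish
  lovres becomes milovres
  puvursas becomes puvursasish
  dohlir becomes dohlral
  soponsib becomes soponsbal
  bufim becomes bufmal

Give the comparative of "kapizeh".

puvursas and lovres both end in -s yet inflect differently (puvursasish, milovres), so the final letter is not what conditions the rule; the last vowel is.
"kapizeh" has last vowel 'e'. The stems whose last vowel is 'e' (lovres → milovres, dafkep → midafkep) add the prefix mi-.
The other patterns: stems whose last vowel is 'i' delete the last vowel and add -al; stems whose last vowel is 'a' add -ish.
So kapizeh → mikapizeh.

mikapizeh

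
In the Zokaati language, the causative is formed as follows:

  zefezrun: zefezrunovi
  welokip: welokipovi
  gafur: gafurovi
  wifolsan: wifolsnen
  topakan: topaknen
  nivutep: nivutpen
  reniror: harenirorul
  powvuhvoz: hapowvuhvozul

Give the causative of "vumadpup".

zefezrun and wifolsan both end in -n yet inflect differently (zefezrunovi, wifolsnen), so the final letter is not what conditions the rule; the last vowel is.
"vumadpup" has last vowel 'u'. The stems whose last vowel is 'u' (zefezrun → zefezrunovi, gafur → gafurovi) add -ovi.
So vumadpup → vumadpupovi.

vumadpupovi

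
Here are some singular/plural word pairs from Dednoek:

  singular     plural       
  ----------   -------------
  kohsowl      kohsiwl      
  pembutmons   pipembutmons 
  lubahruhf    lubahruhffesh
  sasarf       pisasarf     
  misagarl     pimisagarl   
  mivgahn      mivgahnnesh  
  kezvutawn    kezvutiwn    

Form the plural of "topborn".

pitopborn

mivgahn and kezvutawn both end in -n yet inflect differently (mivgahnnesh, kezvutiwn), so the final letter is not what conditions the rule; the second-to-last letter is.
"topborn" has second-to-last letter 'r'. The stems whose second-to-last letter is 'r' (sasarf → pisasarf, misagarl → pimisagarl) add the prefix pi-.
So topborn → pitopborn.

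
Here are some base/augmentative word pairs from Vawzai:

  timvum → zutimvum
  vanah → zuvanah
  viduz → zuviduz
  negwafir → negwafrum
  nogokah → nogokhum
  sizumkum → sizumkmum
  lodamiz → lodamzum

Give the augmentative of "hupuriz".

"hupuriz" has 3 vowels. The stems with 3 vowels (negwafir → negwafrum, nogokah → nogokhum, sizumkum → sizumkmum) delete the last vowel and add -um.
So hupuriz → hupurzum.

hupurzum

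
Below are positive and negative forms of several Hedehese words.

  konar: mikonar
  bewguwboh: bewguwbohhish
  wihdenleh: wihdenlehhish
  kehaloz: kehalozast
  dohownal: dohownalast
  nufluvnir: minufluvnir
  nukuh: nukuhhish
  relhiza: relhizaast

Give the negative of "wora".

konar and relhiza both have last vowel 'a' yet inflect differently (mikonar, relhizaast), so the last vowel is not what conditions the rule; the final letter is.
"wora" ends in -a. The one such stem in the data (relhiza → relhizaast) adds -ast, so the same rule applies.
The other patterns: stems ending in -r add the prefix mi-; stems ending in -h double the final consonant and add -ish.
So wora → woraast.

woraast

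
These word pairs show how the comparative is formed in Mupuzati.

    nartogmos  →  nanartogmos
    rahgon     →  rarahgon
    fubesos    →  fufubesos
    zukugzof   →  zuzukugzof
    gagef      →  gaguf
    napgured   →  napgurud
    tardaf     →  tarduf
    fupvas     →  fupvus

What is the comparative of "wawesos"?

"wawesos" has last vowel 'o'. The stems whose last vowel is 'o' (nartogmos → nanartogmos, rahgon → rarahgon, fubesos → fufubesos) repeat the first consonant+vowel as a prefix.
The other pattern: stems whose last vowel is 'a' or 'e' change the last vowel to 'u'.
So wawesos → wawawesos.

wawawesos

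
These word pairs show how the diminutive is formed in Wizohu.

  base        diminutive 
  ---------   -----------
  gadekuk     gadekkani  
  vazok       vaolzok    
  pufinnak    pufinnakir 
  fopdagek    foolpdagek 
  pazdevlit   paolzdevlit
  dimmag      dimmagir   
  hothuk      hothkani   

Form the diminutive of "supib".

suolpib

"supib" has last vowel 'i'. The one such stem in the data (pazdevlit → paolzdevlit) inserts -ol- after the first vowel (as do vazok, fopdagek), so the same rule applies.
So supib → suolpib.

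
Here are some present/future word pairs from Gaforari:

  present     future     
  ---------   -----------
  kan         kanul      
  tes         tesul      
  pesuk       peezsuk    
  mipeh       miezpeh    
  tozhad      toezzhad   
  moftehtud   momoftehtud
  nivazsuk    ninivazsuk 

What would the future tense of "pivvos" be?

piezvvos

"pivvos" has 2 vowels. The stems with 2 vowels (pesuk → peezsuk, mipeh → miezpeh, tozhad → toezzhad) insert -ez- after the first vowel.
The other patterns: stems with 1 vowel add -ul; stems with 3 vowels repeat the first consonant+vowel as a prefix.
So pivvos → piezvvos.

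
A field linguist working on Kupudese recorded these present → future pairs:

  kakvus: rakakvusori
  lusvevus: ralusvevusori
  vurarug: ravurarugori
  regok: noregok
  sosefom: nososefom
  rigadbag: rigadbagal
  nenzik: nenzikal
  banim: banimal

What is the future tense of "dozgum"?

radozgumori

"dozgum" has last vowel 'u'. The stems whose last vowel is 'u' (kakvus → rakakvusori, lusvevus → ralusvevusori, vurarug → ravurarugori) add ra- … -ori around the stem.
So dozgum → radozgumori.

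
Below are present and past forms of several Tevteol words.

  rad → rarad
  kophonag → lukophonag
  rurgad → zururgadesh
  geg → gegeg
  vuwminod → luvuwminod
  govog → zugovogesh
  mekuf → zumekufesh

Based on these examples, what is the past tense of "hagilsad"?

geg and govog both end in -g yet inflect differently (gegeg, zugovogesh), so the final letter is not what conditions the rule; the number of vowels is.
"hagilsad" has 3 vowels. The stems with 3 vowels (vuwminod → luvuwminod, kophonag → lukophonag) add the prefix lu-.
So hagilsad → luhagilsad.

luhagilsad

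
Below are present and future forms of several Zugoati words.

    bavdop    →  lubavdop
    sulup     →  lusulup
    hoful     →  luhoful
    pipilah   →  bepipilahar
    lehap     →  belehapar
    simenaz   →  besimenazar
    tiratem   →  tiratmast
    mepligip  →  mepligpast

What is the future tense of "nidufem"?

nidufmast

bavdop and lehap both end in -p yet inflect differently (lubavdop, belehapar), so the final letter is not what conditions the rule; the last vowel is.
"nidufem" has last vowel 'e'. The one such stem in the data (tiratem → tiratmast) deletes the last vowel and adds -ast (as does mepligip), so the same rule applies.
The other patterns: stems whose last vowel is 'o' or 'u' add the prefix lu-; stems whose last vowel is 'a' add be- … -ar around the stem.
So nidufem → nidufmast.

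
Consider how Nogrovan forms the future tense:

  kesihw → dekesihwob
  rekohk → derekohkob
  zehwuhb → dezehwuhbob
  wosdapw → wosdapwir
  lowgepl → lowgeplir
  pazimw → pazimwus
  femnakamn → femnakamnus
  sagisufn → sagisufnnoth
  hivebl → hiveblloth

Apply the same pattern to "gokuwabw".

gokuwabwwoth

kesihw and wosdapw both end in -w yet inflect differently (dekesihwob, wosdapwir), so the final letter is not what conditions the rule; the second-to-last letter is.
"gokuwabw" has second-to-last letter 'b'. The one such stem in the data (hivebl → hiveblloth) doubles the final consonant and adds -oth (as does sagisufn), so the same rule applies.
The other patterns: stems whose second-to-last letter is 'h' add de- … -ob around the stem; stems whose second-to-last letter is 'p' add -ir; stems whose second-to-last letter is 'm' add -us.
So gokuwabw → gokuwabwwoth.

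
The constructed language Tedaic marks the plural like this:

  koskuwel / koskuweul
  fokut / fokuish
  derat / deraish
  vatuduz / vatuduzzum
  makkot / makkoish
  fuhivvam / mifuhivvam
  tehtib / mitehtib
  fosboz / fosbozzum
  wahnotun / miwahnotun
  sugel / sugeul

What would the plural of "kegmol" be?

"kegmol" ends in -l. The stems ending in -l (sugel → sugeul, koskuwel → koskuweul) drop the final letter and add -ul.
So kegmol → kegmoul.

kegmoul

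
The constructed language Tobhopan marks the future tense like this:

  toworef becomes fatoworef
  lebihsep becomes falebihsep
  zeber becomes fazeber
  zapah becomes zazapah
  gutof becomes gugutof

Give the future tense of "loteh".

faloteh

"loteh" has last vowel 'e'. The stems whose last vowel is 'e' (toworef → fatoworef, lebihsep → falebihsep, zeber → fazeber) add the prefix fa-.
The other pattern: stems whose last vowel is 'a' or 'o' repeat the first consonant+vowel as a prefix.
So loteh → faloteh.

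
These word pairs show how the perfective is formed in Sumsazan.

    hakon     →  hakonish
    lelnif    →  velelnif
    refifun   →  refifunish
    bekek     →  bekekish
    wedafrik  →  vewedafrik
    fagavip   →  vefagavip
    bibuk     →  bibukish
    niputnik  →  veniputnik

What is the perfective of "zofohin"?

vezofohin

niputnik and bibuk both end in -k yet inflect differently (veniputnik, bibukish), so the final letter is not what conditions the rule; the last vowel is.
"zofohin" has last vowel 'i'. The stems whose last vowel is 'i' (lelnif → velelnif, fagavip → vefagavip, niputnik → veniputnik) add the prefix ve-.
The other pattern: stems whose last vowel is 'e', 'o' or 'u' add -ish.
So zofohin → vezofohin.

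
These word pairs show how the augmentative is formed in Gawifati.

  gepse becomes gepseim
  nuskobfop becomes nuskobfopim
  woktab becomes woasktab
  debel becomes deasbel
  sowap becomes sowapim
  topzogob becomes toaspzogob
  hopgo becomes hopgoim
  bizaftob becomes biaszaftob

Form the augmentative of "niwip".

niwipim

topzogob and hopgo both have last vowel 'o' yet inflect differently (toaspzogob, hopgoim), so the last vowel is not what conditions the rule; the final letter is.
"niwip" ends in -p. The stems ending in -p (nuskobfop → nuskobfopim, sowap → sowapim) add -im.
So niwip → niwipim.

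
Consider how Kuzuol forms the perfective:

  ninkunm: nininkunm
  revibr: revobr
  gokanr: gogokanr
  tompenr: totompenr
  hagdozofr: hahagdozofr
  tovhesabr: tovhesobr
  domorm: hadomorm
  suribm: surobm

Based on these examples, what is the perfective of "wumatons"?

tompenr and tovhesabr both end in -r yet inflect differently (totompenr, tovhesobr), so the final letter is not what conditions the rule; the second-to-last letter is.
"wumatons" has second-to-last letter 'n'. The stems whose second-to-last letter is 'n' (ninkunm → nininkunm, tompenr → totompenr, gokanr → gogokanr) repeat the first consonant+vowel as a prefix.
The other patterns: stems whose second-to-last letter is 'b' change the last vowel to 'o'; stems whose second-to-last letter is 'f' or 'r' add the prefix ha-.
So wumatons → wuwumatons.

wuwumatons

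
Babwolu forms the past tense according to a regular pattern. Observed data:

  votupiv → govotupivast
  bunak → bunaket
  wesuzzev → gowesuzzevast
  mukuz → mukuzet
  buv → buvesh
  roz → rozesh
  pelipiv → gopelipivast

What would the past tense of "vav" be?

vavesh

"vav" has 1 vowel. The stems with 1 vowel (roz → rozesh, buv → buvesh) add -esh.
So vav → vavesh.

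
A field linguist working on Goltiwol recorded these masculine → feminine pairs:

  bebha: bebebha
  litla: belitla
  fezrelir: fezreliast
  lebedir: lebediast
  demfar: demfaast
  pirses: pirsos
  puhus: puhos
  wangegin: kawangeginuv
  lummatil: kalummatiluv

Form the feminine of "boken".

bebha and demfar both have last vowel 'a' yet inflect differently (bebebha, demfaast), so the last vowel is not what conditions the rule; the final letter is.
"boken" ends in -n. The one such stem in the data (wangegin → kawangeginuv) adds ka- … -uv around the stem, so the same rule applies.
The other patterns: stems ending in -a add the prefix be-; stems ending in -r drop the final letter and add -ast; stems ending in -s change the last vowel to 'o'.
So boken → kabokenuv.

kabokenuv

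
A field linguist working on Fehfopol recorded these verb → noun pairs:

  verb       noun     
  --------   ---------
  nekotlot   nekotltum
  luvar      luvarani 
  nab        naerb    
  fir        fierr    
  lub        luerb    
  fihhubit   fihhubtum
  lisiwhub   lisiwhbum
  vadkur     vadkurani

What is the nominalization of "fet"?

feert

fir and luvar both end in -r yet inflect differently (fierr, luvarani), so the final letter is not what conditions the rule; the number of vowels is.
"fet" has 1 vowel. The stems with 1 vowel (nab → naerb, fir → fierr, lub → luerb) insert -er- after the first vowel.
The other patterns: stems with 2 vowels add -ani; stems with 3 vowels delete the last vowel and add -um.
So fet → feert.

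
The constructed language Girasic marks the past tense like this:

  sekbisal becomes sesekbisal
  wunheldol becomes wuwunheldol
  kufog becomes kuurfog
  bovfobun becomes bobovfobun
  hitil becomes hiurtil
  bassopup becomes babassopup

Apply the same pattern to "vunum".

vuurnum

hitil and wunheldol both end in -l yet inflect differently (hiurtil, wuwunheldol), so the final letter is not what conditions the rule; the number of vowels is.
"vunum" has 2 vowels. The stems with 2 vowels (kufog → kuurfog, hitil → hiurtil) insert -ur- after the first vowel.
The other pattern: stems with 3 vowels repeat the first consonant+vowel as a prefix.
So vunum → vuurnum.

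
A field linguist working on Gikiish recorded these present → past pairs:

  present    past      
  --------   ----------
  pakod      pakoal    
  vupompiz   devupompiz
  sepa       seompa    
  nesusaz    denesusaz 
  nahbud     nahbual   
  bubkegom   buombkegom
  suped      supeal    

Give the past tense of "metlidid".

metlidial

pakod and bubkegom both have last vowel 'o' yet inflect differently (pakoal, buombkegom), so the last vowel is not what conditions the rule; the final letter is.
"metlidid" ends in -d. The stems ending in -d (suped → supeal, pakod → pakoal, nahbud → nahbual) drop the final letter and add -al.
The other patterns: stems ending in -z add the prefix de-; stems ending in -a or -m insert -om- after the first vowel.
So metlidid → metlidial.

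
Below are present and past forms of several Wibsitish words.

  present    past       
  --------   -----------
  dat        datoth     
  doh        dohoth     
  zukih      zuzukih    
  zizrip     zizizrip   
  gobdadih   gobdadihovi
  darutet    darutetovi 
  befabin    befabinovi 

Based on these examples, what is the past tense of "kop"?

kopoth

doh and zukih both end in -h yet inflect differently (dohoth, zuzukih), so the final letter is not what conditions the rule; the number of vowels is.
"kop" has 1 vowel. The stems with 1 vowel (dat → datoth, doh → dohoth) add -oth.
So kop → kopoth.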